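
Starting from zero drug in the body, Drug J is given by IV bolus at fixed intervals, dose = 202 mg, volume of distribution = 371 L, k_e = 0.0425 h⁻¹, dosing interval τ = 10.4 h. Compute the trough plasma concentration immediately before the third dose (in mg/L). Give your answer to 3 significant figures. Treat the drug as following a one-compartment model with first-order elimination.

C₀ per dose = Dose / Vd = 202 / 371 = 0.5445 mg/L
Fraction remaining after one interval: r = e^(−kτ) = e^(−0.04250 × 10.4) = 0.6427
Before dose 3, 2 doses have been given (aged 1τ, 2τ).
C_trough = C₀ × (r + r²) = 0.5445 × (0.6427 + 0.4131) = 0.5749 mg/L

0.575 mg/L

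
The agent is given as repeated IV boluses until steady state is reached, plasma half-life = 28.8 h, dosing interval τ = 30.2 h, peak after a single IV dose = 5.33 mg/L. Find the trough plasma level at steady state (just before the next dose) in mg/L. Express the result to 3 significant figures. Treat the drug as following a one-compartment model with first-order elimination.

k = ln2 / t½ = 0.693147 / 28.8 = 0.02407 h⁻¹
e^(−kτ) = e^(−0.02407 × 30.2) = 0.4834
Accumulation ratio R = 1 / (1 − e^(−kτ)) = 1 / (1 − 0.4834) = 1.936
Steady-state trough = C₀ × R × e^(−kτ) = 5.33 × 1.936 × 0.4834 = 4.988 mg/L

4.99 mg/L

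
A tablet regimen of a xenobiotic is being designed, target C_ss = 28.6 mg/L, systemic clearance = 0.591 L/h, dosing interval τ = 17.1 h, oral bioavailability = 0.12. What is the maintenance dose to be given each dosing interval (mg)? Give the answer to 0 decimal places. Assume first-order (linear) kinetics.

2409 mg

At steady state, F × (Dose/τ) = Css × CL.
Dose = Css × CL × τ / F = 28.6 × 0.5910 × 17.1 / 0.12 = 2409 mg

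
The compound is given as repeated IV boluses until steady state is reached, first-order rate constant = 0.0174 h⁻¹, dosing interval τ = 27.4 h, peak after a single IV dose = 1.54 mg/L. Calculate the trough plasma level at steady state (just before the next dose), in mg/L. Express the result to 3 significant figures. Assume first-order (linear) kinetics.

e^(−kτ) = e^(−0.01740 × 27.4) = 0.6208
Accumulation ratio R = 1 / (1 − e^(−kτ)) = 1 / (1 − 0.6208) = 2.637
Steady-state trough = C₀ × R × e^(−kτ) = 1.54 × 2.637 × 0.6208 = 2.521 mg/L

2.52 mg/L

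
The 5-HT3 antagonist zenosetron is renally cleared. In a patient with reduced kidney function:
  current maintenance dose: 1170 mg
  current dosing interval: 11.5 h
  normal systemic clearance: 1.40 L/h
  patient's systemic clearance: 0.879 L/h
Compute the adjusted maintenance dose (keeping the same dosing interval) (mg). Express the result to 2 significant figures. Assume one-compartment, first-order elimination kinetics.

730 mg

To keep the same average steady-state level, dosing rate must scale with clearance.
CL ratio = 0.879 / 1.40 = 0.6279
New dose (same interval) = 1170 × 0.6279 = 734.6 mg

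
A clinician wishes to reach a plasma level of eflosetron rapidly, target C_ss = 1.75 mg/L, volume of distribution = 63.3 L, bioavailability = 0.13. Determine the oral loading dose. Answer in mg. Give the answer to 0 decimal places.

LD = Css × Vd / F = 1.75 × 63.3 / 0.13 = 852.1 mg

852 mg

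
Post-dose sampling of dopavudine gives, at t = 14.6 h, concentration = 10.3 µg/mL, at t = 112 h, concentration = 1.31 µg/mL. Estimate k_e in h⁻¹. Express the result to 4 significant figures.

0.02117 h⁻¹

k = ln(C₁/C₂) / (t₂ − t₁) = ln(10.3/1.31) / (112 − 14.6)
  = 2.062 / 97.40 = 0.02117 h⁻¹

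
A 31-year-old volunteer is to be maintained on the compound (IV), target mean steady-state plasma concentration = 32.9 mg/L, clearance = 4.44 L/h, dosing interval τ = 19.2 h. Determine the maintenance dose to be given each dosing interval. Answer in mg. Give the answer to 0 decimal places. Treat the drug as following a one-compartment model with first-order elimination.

At steady state, Dose/τ = Css × CL.
Dose = Css × CL × τ = 32.9 × 4.440 × 19.2 = 2805 mg

2805 mg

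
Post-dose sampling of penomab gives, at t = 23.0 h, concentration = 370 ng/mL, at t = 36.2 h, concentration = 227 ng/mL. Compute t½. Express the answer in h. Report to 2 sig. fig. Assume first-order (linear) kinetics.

19 h

k = ln(C₁/C₂) / (t₂ − t₁) = ln(370/227) / (36.2 − 23.0)
  = 0.4886 / 13.20 = 0.03702 h⁻¹
t½ = ln2 / k = 0.693147 / 0.03702 = 18.72 h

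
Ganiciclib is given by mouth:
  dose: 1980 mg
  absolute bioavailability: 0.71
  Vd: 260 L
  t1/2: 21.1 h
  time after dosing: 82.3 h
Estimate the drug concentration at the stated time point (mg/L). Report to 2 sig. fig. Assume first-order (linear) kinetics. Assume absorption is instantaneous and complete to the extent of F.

Amount reaching circulation = F × Dose = 0.71 × 1980 = 1406 mg
C₀ = F·Dose / Vd = 1406 / 260 = 5.408 mg/L
k = ln2 / t½ = 0.693147 / 21.1 = 0.03285 h⁻¹
C = C₀ · e^(−k·t) = 5.408 × e^(−0.03285 × 82.3)
  = 5.408 × 0.06697 = 0.3622 mg/L

0.36 mg/L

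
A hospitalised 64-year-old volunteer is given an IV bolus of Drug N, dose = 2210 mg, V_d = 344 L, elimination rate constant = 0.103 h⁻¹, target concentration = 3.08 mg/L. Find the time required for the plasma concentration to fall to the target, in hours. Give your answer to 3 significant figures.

C₀ = Dose / Vd = 2210 / 344 = 6.424 mg/L
t = ln(C₀ / C) / k = ln(6.424 / 3.08) / 0.1030
  = ln(2.086) / 0.1030 = 0.7352 / 0.1030 = 7.138 h

7.14 h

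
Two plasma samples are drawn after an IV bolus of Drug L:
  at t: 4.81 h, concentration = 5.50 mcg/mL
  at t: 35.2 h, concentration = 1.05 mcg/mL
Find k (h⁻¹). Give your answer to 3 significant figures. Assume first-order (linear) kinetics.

0.0545 h⁻¹

k = ln(C₁/C₂) / (t₂ − t₁) = ln(5.50/1.05) / (35.2 − 4.81)
  = 1.656 / 30.39 = 0.05449 h⁻¹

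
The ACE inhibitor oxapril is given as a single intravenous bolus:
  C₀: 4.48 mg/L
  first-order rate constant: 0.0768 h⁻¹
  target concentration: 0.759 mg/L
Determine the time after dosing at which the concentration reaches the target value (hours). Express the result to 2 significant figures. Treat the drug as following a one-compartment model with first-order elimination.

23 h

t = ln(C₀ / C) / k = ln(4.480 / 0.759) / 0.07680
  = ln(5.903) / 0.07680 = 1.775 / 0.07680 = 23.11 h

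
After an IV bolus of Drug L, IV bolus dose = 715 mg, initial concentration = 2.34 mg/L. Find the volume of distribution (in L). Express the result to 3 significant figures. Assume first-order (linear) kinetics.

Vd = Dose / C₀ = 715.0 / 2.34 = 305.6 L

306 L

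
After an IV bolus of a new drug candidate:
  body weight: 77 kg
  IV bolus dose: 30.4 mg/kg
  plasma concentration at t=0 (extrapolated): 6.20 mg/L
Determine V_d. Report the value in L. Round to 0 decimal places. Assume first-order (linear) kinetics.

Dose = 30.4 × 77 = 2341 mg
Vd = Dose / C₀ = 2341 / 6.20 = 377.6 L

378 L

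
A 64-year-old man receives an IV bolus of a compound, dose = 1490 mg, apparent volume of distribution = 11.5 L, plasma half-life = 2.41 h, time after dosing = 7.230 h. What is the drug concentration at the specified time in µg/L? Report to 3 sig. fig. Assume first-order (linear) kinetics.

C₀ = Dose / Vd = 1490 / 11.5 = 129.6 mg/L
k = ln2 / t½ = 0.693147 / 2.41 = 0.2876 h⁻¹
t / t½ = 7.230 / 2.41 = 3 half-lives
C = C₀ × (1/2)^3 = 129.6 × 0.1250 = 16.20 mg/L
Convert: 16.20 mg/L × 1000 = 16200 µg/L

16200 µg/L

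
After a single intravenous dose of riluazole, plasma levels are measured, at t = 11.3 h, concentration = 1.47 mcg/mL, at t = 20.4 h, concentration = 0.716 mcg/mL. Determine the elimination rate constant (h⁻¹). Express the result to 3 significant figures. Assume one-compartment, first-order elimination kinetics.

0.0790 h⁻¹

k = ln(C₁/C₂) / (t₂ − t₁) = ln(1.47/0.716) / (20.4 − 11.3)
  = 0.7193 / 9.100 = 0.07904 h⁻¹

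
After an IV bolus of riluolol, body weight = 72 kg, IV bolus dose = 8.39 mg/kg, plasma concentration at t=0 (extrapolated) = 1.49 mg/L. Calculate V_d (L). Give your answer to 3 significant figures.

405 L

Dose = 8.39 × 72 = 604.1 mg
Vd = Dose / C₀ = 604.1 / 1.49 = 405.4 L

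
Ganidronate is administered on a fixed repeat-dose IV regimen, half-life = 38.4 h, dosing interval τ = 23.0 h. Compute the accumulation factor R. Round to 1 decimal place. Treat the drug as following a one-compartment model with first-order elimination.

k = ln2 / t½ = 0.693147 / 38.4 = 0.01805 h⁻¹
e^(−kτ) = e^(−0.01805 × 23.0) = 0.6602
Accumulation ratio R = 1 / (1 − e^(−kτ)) = 1 / (1 − 0.6602) = 2.943

2.9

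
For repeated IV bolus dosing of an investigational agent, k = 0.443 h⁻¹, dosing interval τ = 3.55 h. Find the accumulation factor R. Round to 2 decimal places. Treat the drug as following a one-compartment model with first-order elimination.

1.26

e^(−kτ) = e^(−0.4430 × 3.55) = 0.2075
Accumulation ratio R = 1 / (1 − e^(−kτ)) = 1 / (1 − 0.2075) = 1.262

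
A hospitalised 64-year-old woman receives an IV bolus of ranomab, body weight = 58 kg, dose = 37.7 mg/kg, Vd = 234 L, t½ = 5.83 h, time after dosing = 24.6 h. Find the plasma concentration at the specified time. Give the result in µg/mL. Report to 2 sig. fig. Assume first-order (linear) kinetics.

0.50 µg/mL

Total dose = 37.7 × 58 = 2187 mg
C₀ = Dose / Vd = 2187 / 234 = 9.346 mg/L
k = ln2 / t½ = 0.693147 / 5.83 = 0.1189 h⁻¹
C = C₀ · e^(−k·t) = 9.346 × e^(−0.1189 × 24.6)
  = 9.346 × 0.05367 = 0.5016 mg/L
(0.5016 mg/L = 0.5016 µg/mL)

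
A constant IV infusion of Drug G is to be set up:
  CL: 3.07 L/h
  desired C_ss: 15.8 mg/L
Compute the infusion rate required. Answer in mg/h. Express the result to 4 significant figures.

At steady state, infusion rate R₀ = Css × CL = 15.8 × 3.070 = 48.51 mg/h

48.51 mg/h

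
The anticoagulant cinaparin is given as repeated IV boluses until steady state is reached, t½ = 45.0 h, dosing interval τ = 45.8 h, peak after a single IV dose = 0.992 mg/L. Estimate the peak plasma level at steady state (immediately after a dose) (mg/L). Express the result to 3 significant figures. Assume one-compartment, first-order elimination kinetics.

1.96 mg/L

k = ln2 / t½ = 0.693147 / 45.0 = 0.01540 h⁻¹
e^(−kτ) = e^(−0.01540 × 45.8) = 0.4940
Accumulation ratio R = 1 / (1 − e^(−kτ)) = 1 / (1 − 0.4940) = 1.976
Steady-state peak = C₀ × R = 0.992 × 1.976 = 1.960 mg/L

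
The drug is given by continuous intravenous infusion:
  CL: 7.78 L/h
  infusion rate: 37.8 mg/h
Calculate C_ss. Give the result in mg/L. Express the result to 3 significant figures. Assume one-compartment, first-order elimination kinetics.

At steady state Css = R₀ / CL = 37.8 / 7.780 = 4.859 mg/L

4.86 mg/L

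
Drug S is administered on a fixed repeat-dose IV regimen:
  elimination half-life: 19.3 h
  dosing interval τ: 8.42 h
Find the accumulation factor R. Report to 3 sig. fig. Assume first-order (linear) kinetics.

3.83

k = ln2 / t½ = 0.693147 / 19.3 = 0.03591 h⁻¹
e^(−kτ) = e^(−0.03591 × 8.42) = 0.7391
Accumulation ratio R = 1 / (1 − e^(−kτ)) = 1 / (1 − 0.7391) = 3.833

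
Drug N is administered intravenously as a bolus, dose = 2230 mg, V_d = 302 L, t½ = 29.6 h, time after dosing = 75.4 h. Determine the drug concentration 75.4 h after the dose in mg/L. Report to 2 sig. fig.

1.3 mg/L

C₀ = Dose / Vd = 2230 / 302 = 7.384 mg/L
k = ln2 / t½ = 0.693147 / 29.6 = 0.02342 h⁻¹
C = C₀ · e^(−k·t) = 7.384 × e^(−0.02342 × 75.4)
  = 7.384 × 0.1710 = 1.263 mg/L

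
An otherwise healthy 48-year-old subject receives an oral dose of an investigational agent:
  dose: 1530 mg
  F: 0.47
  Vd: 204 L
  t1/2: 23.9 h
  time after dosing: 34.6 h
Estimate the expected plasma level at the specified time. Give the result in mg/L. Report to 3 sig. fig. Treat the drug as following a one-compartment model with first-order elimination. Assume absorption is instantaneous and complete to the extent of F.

Amount reaching circulation = F × Dose = 0.47 × 1530 = 719.1 mg
C₀ = F·Dose / Vd = 719.1 / 204 = 3.525 mg/L
k = ln2 / t½ = 0.693147 / 23.9 = 0.02900 h⁻¹
C = C₀ · e^(−k·t) = 3.525 × e^(−0.02900 × 34.6)
  = 3.525 × 0.3666 = 1.292 mg/L

1.29 mg/L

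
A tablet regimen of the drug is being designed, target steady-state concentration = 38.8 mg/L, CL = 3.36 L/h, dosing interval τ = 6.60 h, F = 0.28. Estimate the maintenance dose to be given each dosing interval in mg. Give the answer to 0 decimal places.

At steady state, F × (Dose/τ) = Css × CL.
Dose = Css × CL × τ / F = 38.8 × 3.360 × 6.60 / 0.28 = 3073 mg

3073 mg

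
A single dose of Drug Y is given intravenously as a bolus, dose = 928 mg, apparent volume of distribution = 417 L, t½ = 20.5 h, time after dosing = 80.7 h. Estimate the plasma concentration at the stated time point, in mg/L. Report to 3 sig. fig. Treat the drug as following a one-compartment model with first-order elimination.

0.145 mg/L

C₀ = Dose / Vd = 928.0 / 417 = 2.225 mg/L
k = ln2 / t½ = 0.693147 / 20.5 = 0.03381 h⁻¹
C = C₀ · e^(−k·t) = 2.225 × e^(−0.03381 × 80.7)
  = 2.225 × 0.06532 = 0.1453 mg/L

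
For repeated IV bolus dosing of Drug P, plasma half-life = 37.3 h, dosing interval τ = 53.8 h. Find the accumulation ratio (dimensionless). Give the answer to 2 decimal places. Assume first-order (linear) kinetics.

k = ln2 / t½ = 0.693147 / 37.3 = 0.01858 h⁻¹
e^(−kτ) = e^(−0.01858 × 53.8) = 0.3680
Accumulation ratio R = 1 / (1 − e^(−kτ)) = 1 / (1 − 0.3680) = 1.582

1.58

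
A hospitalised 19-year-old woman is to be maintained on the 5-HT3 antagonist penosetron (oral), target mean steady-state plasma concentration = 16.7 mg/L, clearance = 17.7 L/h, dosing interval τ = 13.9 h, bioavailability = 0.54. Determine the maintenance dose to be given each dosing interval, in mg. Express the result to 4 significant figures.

7609 mg

At steady state, F × (Dose/τ) = Css × CL.
Dose = Css × CL × τ / F = 16.7 × 17.70 × 13.9 / 0.54 = 7609 mg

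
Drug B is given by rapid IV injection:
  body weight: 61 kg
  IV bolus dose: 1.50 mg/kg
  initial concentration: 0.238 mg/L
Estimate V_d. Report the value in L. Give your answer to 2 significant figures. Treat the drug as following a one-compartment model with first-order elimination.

Dose = 1.50 × 61 = 91.50 mg
Vd = Dose / C₀ = 91.50 / 0.238 = 384.5 L

380 L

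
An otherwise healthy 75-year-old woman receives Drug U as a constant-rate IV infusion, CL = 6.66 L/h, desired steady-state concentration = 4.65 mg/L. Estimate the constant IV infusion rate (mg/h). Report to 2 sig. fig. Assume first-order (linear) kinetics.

31 mg/h

At steady state, infusion rate R₀ = Css × CL = 4.65 × 6.660 = 30.97 mg/h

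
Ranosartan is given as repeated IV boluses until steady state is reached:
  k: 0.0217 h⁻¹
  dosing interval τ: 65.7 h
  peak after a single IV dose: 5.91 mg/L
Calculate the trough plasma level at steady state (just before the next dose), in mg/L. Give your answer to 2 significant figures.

e^(−kτ) = e^(−0.02170 × 65.7) = 0.2403
Accumulation ratio R = 1 / (1 − e^(−kτ)) = 1 / (1 − 0.2403) = 1.316
Steady-state trough = C₀ × R × e^(−kτ) = 5.91 × 1.316 × 0.2403 = 1.869 mg/L

1.9 mg/L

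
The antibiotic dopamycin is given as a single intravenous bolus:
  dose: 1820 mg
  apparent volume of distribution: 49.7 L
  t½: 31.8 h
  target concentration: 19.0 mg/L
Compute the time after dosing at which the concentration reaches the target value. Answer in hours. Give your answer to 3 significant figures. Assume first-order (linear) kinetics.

30.1 h

C₀ = Dose / Vd = 1820 / 49.7 = 36.62 mg/L
k = ln2 / t½ = 0.693147 / 31.8 = 0.02180 h⁻¹
t = ln(C₀ / C) / k = ln(36.62 / 19.0) / 0.02180
  = ln(1.927) / 0.02180 = 0.6560 / 0.02180 = 30.09 h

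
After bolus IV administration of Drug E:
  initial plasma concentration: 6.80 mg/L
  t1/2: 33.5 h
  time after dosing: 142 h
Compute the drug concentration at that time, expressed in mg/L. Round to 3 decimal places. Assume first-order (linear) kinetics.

0.360 mg/L

k = ln2 / t½ = 0.693147 / 33.5 = 0.02069 h⁻¹
C = C₀ · e^(−k·t) = 6.800 × e^(−0.02069 × 142)
  = 6.800 × 0.05297 = 0.3602 mg/L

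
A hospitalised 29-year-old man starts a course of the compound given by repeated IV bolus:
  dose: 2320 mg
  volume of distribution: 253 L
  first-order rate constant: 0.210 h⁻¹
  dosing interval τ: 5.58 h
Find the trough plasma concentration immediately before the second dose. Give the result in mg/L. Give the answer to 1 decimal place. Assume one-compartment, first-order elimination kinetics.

2.8 mg/L

C₀ per dose = Dose / Vd = 2320 / 253 = 9.170 mg/L
Fraction remaining after one interval: r = e^(−kτ) = e^(−0.2100 × 5.58) = 0.3098
Before dose 2, 1 dose has been given (aged 1τ).
C_trough = C₀ × r = 9.170 × 0.3098 = 2.841 mg/L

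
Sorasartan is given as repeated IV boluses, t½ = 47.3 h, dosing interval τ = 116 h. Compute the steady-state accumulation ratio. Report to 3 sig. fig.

k = ln2 / t½ = 0.693147 / 47.3 = 0.01465 h⁻¹
e^(−kτ) = e^(−0.01465 × 116) = 0.1828
Accumulation ratio R = 1 / (1 − e^(−kτ)) = 1 / (1 − 0.1828) = 1.224

1.22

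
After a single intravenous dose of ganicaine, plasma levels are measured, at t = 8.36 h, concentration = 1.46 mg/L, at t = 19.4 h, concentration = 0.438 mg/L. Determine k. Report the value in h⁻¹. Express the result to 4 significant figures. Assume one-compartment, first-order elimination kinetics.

k = ln(C₁/C₂) / (t₂ − t₁) = ln(1.46/0.438) / (19.4 − 8.36)
  = 1.204 / 11.04 = 0.1091 h⁻¹

0.1091 h⁻¹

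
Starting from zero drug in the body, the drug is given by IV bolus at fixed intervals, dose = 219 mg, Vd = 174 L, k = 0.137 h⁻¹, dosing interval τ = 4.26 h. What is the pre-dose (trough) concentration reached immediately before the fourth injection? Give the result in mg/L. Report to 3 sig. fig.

1.31 mg/L

C₀ per dose = Dose / Vd = 219 / 174 = 1.259 mg/L
Fraction remaining after one interval: r = e^(−kτ) = e^(−0.1370 × 4.26) = 0.5579
Before dose 4, 3 doses have been given (aged 1τ, 2τ, 3τ).
C_trough = C₀ × (r + r² + … + r^3) = C₀ × r(1−r^3)/(1−r)
        = 1.259 × 0.5579 × (1 − 0.1736) / (1 − 0.5579) = 1.313 mg/L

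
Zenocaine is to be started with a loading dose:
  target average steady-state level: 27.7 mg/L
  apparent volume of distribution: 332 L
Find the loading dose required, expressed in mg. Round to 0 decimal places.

9196 mg

LD = Css × Vd = 27.7 × 332 = 9196 mg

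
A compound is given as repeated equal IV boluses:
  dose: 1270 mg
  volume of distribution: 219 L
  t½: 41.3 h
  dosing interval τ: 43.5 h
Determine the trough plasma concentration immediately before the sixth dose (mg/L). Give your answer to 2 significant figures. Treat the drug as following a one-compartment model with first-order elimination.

5.3 mg/L

C₀ per dose = Dose / Vd = 1270 / 219 = 5.799 mg/L
k = ln2 / t½ = 0.693147 / 41.3 = 0.01678 h⁻¹
Fraction remaining after one interval: r = e^(−kτ) = e^(−0.01678 × 43.5) = 0.4819
Before dose 6, 5 doses have been given (aged 1τ, 2τ, 3τ, 4τ, 5τ).
C_trough = C₀ × (r + r² + … + r^5) = C₀ × r(1−r^5)/(1−r)
        = 5.799 × 0.4819 × (1 − 0.02599) / (1 − 0.4819) = 5.254 mg/L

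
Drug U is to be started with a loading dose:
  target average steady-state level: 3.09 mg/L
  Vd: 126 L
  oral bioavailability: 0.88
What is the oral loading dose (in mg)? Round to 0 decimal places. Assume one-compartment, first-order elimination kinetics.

442 mg

LD = Css × Vd / F = 3.09 × 126 / 0.88 = 442.4 mg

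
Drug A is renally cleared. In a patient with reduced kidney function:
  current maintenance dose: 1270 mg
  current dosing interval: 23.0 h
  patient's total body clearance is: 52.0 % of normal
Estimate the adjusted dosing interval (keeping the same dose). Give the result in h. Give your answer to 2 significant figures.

To keep the same average steady-state level, dosing rate must scale with clearance.
CL ratio = 52.0 / 100 = 0.5200
New interval (same dose) = 23.0 / 0.5200 = 44.23 h

44 h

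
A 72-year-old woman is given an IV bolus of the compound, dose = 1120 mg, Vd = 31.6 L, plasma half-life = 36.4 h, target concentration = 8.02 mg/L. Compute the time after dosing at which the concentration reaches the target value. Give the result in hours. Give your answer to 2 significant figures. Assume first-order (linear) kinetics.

C₀ = Dose / Vd = 1120 / 31.6 = 35.44 mg/L
k = ln2 / t½ = 0.693147 / 36.4 = 0.01904 h⁻¹
t = ln(C₀ / C) / k = ln(35.44 / 8.02) / 0.01904
  = ln(4.419) / 0.01904 = 1.486 / 0.01904 = 78.05 h

78 h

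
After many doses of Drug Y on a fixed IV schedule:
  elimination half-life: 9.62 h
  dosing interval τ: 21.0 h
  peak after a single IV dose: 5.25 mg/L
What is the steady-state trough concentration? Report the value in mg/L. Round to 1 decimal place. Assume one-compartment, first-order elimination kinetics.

k = ln2 / t½ = 0.693147 / 9.62 = 0.07205 h⁻¹
e^(−kτ) = e^(−0.07205 × 21.0) = 0.2202
Accumulation ratio R = 1 / (1 − e^(−kτ)) = 1 / (1 − 0.2202) = 1.282
Steady-state trough = C₀ × R × e^(−kτ) = 5.25 × 1.282 × 0.2202 = 1.482 mg/L

1.5 mg/L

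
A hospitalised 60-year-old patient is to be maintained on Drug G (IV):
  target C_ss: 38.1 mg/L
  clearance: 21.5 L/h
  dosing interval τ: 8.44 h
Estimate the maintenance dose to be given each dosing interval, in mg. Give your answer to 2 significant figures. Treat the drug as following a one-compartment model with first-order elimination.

6900 mg

At steady state, Dose/τ = Css × CL.
Dose = Css × CL × τ = 38.1 × 21.50 × 8.44 = 6914 mg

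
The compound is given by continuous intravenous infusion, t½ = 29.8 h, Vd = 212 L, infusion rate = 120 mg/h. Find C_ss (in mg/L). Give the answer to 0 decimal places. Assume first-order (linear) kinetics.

24 mg/L

k = ln2 / t½ = 0.693147 / 29.8 = 0.02326 h⁻¹
CL = k × Vd = 0.02326 × 212 = 4.931 L/h
At steady state Css = R₀ / CL = 120 / 4.931 = 24.34 mg/L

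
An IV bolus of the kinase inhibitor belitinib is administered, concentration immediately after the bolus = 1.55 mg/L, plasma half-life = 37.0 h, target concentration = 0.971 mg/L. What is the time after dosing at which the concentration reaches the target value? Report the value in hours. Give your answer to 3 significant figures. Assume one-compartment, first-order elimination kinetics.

k = ln2 / t½ = 0.693147 / 37.0 = 0.01873 h⁻¹
t = ln(C₀ / C) / k = ln(1.550 / 0.971) / 0.01873
  = ln(1.596) / 0.01873 = 0.4675 / 0.01873 = 24.96 h

25.0 h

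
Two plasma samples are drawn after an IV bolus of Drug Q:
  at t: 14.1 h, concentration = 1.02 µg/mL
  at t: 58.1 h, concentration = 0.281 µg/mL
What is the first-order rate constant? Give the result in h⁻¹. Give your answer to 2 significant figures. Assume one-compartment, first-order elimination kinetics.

0.029 h⁻¹

k = ln(C₁/C₂) / (t₂ − t₁) = ln(1.02/0.281) / (58.1 − 14.1)
  = 1.289 / 44.00 = 0.02930 h⁻¹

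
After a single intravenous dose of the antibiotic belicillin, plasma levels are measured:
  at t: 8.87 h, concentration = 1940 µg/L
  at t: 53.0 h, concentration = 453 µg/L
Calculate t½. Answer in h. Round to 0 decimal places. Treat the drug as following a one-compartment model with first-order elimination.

21 h

k = ln(C₁/C₂) / (t₂ − t₁) = ln(1940/453) / (53.0 − 8.87)
  = 1.455 / 44.13 = 0.03297 h⁻¹
t½ = ln2 / k = 0.693147 / 0.03297 = 21.02 h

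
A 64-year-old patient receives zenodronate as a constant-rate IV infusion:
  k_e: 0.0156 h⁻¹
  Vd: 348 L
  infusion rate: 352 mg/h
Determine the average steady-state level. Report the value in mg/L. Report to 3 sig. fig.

CL = k × Vd = 0.01560 × 348 = 5.429 L/h
At steady state Css = R₀ / CL = 352 / 5.429 = 64.84 mg/L

64.8 mg/L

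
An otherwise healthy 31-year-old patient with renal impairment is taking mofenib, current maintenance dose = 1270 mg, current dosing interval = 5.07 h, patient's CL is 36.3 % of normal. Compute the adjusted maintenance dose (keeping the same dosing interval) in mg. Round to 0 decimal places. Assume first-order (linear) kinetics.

461 mg

To keep the same average steady-state level, dosing rate must scale with clearance.
CL ratio = 36.3 / 100 = 0.3630
New dose (same interval) = 1270 × 0.3630 = 461.0 mg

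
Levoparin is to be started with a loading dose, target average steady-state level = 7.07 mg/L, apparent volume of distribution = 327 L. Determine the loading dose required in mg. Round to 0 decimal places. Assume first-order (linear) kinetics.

2312 mg

LD = Css × Vd = 7.07 × 327 = 2312 mg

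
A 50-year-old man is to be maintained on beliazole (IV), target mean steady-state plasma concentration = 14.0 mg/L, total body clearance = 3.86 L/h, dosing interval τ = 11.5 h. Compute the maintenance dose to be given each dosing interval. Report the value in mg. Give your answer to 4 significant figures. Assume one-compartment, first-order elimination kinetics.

621.5 mg

At steady state, Dose/τ = Css × CL.
Dose = Css × CL × τ = 14.0 × 3.860 × 11.5 = 621.5 mg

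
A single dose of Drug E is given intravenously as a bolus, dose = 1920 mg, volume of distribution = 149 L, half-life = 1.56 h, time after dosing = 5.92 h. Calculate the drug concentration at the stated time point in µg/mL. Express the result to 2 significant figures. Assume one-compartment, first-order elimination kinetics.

C₀ = Dose / Vd = 1920 / 149 = 12.89 mg/L
k = ln2 / t½ = 0.693147 / 1.56 = 0.4443 h⁻¹
C = C₀ · e^(−k·t) = 12.89 × e^(−0.4443 × 5.92)
  = 12.89 × 0.07206 = 0.9289 mg/L
(0.9289 mg/L = 0.9289 µg/mL)

0.93 µg/mL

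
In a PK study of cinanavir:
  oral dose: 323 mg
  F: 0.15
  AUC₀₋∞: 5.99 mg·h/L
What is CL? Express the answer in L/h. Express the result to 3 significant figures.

8.09 L/h

CL = F·Dose / AUC = 0.15 × 323 / 5.99 = 8.088 L/h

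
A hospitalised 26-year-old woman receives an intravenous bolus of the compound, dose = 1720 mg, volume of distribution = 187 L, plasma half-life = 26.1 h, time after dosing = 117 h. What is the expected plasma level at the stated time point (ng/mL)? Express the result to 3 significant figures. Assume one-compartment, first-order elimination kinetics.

411 ng/mL

C₀ = Dose / Vd = 1720 / 187 = 9.198 mg/L
k = ln2 / t½ = 0.693147 / 26.1 = 0.02656 h⁻¹
C = C₀ · e^(−k·t) = 9.198 × e^(−0.02656 × 117)
  = 9.198 × 0.04471 = 0.4112 mg/L
Convert: 0.4112 mg/L × 1000 = 411.2 ng/mL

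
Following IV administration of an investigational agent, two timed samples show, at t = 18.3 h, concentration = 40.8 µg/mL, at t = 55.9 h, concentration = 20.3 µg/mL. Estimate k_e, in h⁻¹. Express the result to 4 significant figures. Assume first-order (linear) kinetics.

0.01857 h⁻¹

k = ln(C₁/C₂) / (t₂ − t₁) = ln(40.8/20.3) / (55.9 − 18.3)
  = 0.6981 / 37.60 = 0.01857 h⁻¹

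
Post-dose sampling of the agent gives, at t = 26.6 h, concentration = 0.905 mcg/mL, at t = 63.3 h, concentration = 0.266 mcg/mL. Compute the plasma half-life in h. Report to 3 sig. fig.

20.8 h

k = ln(C₁/C₂) / (t₂ − t₁) = ln(0.905/0.266) / (63.3 − 26.6)
  = 1.224 / 36.70 = 0.03335 h⁻¹
t½ = ln2 / k = 0.693147 / 0.03335 = 20.78 h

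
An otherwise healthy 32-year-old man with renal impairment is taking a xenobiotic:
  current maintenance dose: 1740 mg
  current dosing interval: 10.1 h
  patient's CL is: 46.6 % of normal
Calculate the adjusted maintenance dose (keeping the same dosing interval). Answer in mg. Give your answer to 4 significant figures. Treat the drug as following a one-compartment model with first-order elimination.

810.8 mg

To keep the same average steady-state level, dosing rate must scale with clearance.
CL ratio = 46.6 / 100 = 0.4660
New dose (same interval) = 1740 × 0.4660 = 810.8 mg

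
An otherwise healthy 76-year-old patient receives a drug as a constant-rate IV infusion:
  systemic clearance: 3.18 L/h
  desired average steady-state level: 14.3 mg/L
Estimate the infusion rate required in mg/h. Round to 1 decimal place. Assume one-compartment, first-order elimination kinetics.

45.5 mg/h

At steady state, infusion rate R₀ = Css × CL = 14.3 × 3.180 = 45.47 mg/h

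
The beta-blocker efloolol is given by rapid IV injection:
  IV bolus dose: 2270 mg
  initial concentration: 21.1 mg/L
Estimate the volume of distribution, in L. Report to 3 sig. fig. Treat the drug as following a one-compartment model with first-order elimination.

Vd = Dose / C₀ = 2270 / 21.1 = 107.6 L

108 L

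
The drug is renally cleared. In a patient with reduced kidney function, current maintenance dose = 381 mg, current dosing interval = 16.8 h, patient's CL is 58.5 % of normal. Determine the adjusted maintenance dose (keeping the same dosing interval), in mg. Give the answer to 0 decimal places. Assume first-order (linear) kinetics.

To keep the same average steady-state level, dosing rate must scale with clearance.
CL ratio = 58.5 / 100 = 0.5850
New dose (same interval) = 381 × 0.5850 = 222.9 mg

223 mg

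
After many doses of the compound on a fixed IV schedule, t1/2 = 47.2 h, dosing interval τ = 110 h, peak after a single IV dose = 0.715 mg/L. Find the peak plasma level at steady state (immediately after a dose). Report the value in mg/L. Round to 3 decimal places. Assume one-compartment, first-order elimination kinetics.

k = ln2 / t½ = 0.693147 / 47.2 = 0.01469 h⁻¹
e^(−kτ) = e^(−0.01469 × 110) = 0.1987
Accumulation ratio R = 1 / (1 − e^(−kτ)) = 1 / (1 − 0.1987) = 1.248
Steady-state peak = C₀ × R = 0.715 × 1.248 = 0.8923 mg/L

0.892 mg/L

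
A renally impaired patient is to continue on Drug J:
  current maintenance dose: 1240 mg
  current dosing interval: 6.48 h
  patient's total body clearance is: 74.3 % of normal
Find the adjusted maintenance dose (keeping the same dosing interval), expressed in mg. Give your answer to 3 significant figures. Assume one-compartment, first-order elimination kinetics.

921 mg

To keep the same average steady-state level, dosing rate must scale with clearance.
CL ratio = 74.3 / 100 = 0.7430
New dose (same interval) = 1240 × 0.7430 = 921.3 mg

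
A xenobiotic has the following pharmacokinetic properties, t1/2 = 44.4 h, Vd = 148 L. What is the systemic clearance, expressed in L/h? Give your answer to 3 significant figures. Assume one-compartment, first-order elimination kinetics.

2.31 L/h

k = ln2 / t½ = 0.693147 / 44.4 = 0.01561 h⁻¹
CL = k × Vd = 0.01561 × 148 = 2.310 L/h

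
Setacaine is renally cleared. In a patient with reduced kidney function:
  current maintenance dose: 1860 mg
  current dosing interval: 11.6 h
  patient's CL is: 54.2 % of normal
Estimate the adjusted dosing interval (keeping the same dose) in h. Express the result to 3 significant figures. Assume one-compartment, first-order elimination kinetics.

To keep the same average steady-state level, dosing rate must scale with clearance.
CL ratio = 54.2 / 100 = 0.5420
New interval (same dose) = 11.6 / 0.5420 = 21.40 h

21.4 h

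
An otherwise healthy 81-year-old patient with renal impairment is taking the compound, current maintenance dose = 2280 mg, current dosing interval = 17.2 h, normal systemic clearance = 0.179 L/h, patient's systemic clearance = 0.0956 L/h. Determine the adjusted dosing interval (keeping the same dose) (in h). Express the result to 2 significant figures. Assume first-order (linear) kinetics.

To keep the same average steady-state level, dosing rate must scale with clearance.
CL ratio = 0.0956 / 0.179 = 0.5341
New interval (same dose) = 17.2 / 0.5341 = 32.20 h

32 h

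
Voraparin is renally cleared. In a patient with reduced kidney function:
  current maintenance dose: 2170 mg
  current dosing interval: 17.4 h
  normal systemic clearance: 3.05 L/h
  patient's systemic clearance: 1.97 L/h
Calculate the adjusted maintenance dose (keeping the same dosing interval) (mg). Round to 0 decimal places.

1402 mg

To keep the same average steady-state level, dosing rate must scale with clearance.
CL ratio = 1.97 / 3.05 = 0.6459
New dose (same interval) = 2170 × 0.6459 = 1402 mg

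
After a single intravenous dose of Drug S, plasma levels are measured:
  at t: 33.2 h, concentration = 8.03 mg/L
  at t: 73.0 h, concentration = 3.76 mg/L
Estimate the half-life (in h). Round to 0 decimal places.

36 h

k = ln(C₁/C₂) / (t₂ − t₁) = ln(8.03/3.76) / (73.0 − 33.2)
  = 0.7588 / 39.80 = 0.01907 h⁻¹
t½ = ln2 / k = 0.693147 / 0.01907 = 36.35 h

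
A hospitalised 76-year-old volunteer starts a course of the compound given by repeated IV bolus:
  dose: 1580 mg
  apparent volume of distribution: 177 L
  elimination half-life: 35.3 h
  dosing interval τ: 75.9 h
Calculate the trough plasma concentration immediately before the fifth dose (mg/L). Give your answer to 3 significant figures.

2.59 mg/L

C₀ per dose = Dose / Vd = 1580 / 177 = 8.927 mg/L
k = ln2 / t½ = 0.693147 / 35.3 = 0.01964 h⁻¹
Fraction remaining after one interval: r = e^(−kτ) = e^(−0.01964 × 75.9) = 0.2252
Before dose 5, 4 doses have been given (aged 1τ, 2τ, 3τ, 4τ).
C_trough = C₀ × (r + r² + … + r^4) = C₀ × r(1−r^4)/(1−r)
        = 8.927 × 0.2252 × (1 − 0.002572) / (1 − 0.2252) = 2.588 mg/L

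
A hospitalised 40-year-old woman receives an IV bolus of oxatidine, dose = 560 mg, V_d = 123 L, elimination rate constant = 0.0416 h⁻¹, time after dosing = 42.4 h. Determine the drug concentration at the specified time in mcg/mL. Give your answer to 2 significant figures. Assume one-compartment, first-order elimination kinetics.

0.78 mcg/mL

C₀ = Dose / Vd = 560.0 / 123 = 4.553 mg/L
C = C₀ · e^(−k·t) = 4.553 × e^(−0.04160 × 42.4)
  = 4.553 × 0.1714 = 0.7804 mg/L
(0.7804 mg/L = 0.7804 mcg/mL)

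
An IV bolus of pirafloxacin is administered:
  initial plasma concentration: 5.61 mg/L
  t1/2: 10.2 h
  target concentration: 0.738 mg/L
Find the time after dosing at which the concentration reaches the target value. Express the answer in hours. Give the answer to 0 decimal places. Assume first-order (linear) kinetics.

30 h

k = ln2 / t½ = 0.693147 / 10.2 = 0.06796 h⁻¹
t = ln(C₀ / C) / k = ln(5.610 / 0.738) / 0.06796
  = ln(7.602) / 0.06796 = 2.028 / 0.06796 = 29.84 h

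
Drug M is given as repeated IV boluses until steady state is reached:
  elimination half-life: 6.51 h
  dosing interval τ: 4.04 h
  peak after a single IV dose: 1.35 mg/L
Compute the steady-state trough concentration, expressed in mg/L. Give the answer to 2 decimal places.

k = ln2 / t½ = 0.693147 / 6.51 = 0.1065 h⁻¹
e^(−kτ) = e^(−0.1065 × 4.04) = 0.6503
Accumulation ratio R = 1 / (1 − e^(−kτ)) = 1 / (1 − 0.6503) = 2.860
Steady-state trough = C₀ × R × e^(−kτ) = 1.35 × 2.860 × 0.6503 = 2.511 mg/L

2.51 mg/L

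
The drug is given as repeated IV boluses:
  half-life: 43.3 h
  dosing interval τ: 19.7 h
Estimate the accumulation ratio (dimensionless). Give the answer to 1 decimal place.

k = ln2 / t½ = 0.693147 / 43.3 = 0.01601 h⁻¹
e^(−kτ) = e^(−0.01601 × 19.7) = 0.7295
Accumulation ratio R = 1 / (1 − e^(−kτ)) = 1 / (1 − 0.7295) = 3.697

3.7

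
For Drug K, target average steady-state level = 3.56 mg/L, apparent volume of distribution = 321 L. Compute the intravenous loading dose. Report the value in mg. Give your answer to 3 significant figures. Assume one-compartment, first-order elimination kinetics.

1140 mg

LD = Css × Vd = 3.56 × 321 = 1143 mg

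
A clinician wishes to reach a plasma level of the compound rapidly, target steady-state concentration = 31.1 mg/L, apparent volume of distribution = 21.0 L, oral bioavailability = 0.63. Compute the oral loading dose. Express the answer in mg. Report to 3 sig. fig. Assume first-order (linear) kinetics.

1040 mg

LD = Css × Vd / F = 31.1 × 21.0 / 0.63 = 1037 mg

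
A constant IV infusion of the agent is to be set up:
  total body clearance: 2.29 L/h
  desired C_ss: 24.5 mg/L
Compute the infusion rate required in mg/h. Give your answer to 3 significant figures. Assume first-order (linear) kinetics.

At steady state, infusion rate R₀ = Css × CL = 24.5 × 2.290 = 56.11 mg/h

56.1 mg/h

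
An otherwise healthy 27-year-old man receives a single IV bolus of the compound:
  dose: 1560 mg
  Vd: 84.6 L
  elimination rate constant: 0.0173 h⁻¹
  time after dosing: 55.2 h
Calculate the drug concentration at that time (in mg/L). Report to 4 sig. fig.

7.096 mg/L

C₀ = Dose / Vd = 1560 / 84.6 = 18.44 mg/L
C = C₀ · e^(−k·t) = 18.44 × e^(−0.01730 × 55.2)
  = 18.44 × 0.3848 = 7.096 mg/L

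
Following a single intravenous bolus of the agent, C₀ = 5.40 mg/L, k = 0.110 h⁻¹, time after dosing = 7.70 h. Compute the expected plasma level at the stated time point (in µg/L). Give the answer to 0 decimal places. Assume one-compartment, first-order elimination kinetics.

C = C₀ · e^(−k·t) = 5.400 × e^(−0.1100 × 7.70)
  = 5.400 × 0.4287 = 2.315 mg/L
Convert: 2.315 mg/L × 1000 = 2315 µg/L

2315 µg/L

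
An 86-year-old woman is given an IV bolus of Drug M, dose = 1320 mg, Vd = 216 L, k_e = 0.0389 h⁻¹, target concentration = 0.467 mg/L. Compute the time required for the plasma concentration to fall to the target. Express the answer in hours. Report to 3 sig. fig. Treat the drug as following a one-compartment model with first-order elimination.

C₀ = Dose / Vd = 1320 / 216 = 6.111 mg/L
t = ln(C₀ / C) / k = ln(6.111 / 0.467) / 0.03890
  = ln(13.09) / 0.03890 = 2.572 / 0.03890 = 66.12 h

66.1 h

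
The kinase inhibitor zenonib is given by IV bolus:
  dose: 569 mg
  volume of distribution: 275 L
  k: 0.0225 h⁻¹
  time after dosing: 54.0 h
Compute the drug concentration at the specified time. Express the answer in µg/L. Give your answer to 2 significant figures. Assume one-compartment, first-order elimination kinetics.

C₀ = Dose / Vd = 569.0 / 275 = 2.069 mg/L
C = C₀ · e^(−k·t) = 2.069 × e^(−0.02250 × 54.0)
  = 2.069 × 0.2967 = 0.6139 mg/L
Convert: 0.6139 mg/L × 1000 = 613.9 µg/L

610 µg/L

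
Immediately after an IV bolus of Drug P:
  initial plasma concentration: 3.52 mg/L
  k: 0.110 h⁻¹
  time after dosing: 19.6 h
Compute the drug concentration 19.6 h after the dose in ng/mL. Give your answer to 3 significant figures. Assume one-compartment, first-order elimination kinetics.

C = C₀ · e^(−k·t) = 3.520 × e^(−0.1100 × 19.6)
  = 3.520 × 0.1158 = 0.4076 mg/L
Convert: 0.4076 mg/L × 1000 = 407.6 ng/mL

408 ng/mL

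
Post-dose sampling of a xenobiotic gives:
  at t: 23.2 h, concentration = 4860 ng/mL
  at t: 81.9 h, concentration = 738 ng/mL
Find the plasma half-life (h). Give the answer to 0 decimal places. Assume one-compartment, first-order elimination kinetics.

k = ln(C₁/C₂) / (t₂ − t₁) = ln(4860/738) / (81.9 − 23.2)
  = 1.885 / 58.70 = 0.03211 h⁻¹
t½ = ln2 / k = 0.693147 / 0.03211 = 21.59 h

22 h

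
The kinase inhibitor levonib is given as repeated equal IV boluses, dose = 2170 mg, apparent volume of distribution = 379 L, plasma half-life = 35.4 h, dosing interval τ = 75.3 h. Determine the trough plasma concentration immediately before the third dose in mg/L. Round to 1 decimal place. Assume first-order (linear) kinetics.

1.6 mg/L

C₀ per dose = Dose / Vd = 2170 / 379 = 5.726 mg/L
k = ln2 / t½ = 0.693147 / 35.4 = 0.01958 h⁻¹
Fraction remaining after one interval: r = e^(−kτ) = e^(−0.01958 × 75.3) = 0.2289
Before dose 3, 2 doses have been given (aged 1τ, 2τ).
C_trough = C₀ × (r + r²) = 5.726 × (0.2289 + 0.05240) = 1.611 mg/L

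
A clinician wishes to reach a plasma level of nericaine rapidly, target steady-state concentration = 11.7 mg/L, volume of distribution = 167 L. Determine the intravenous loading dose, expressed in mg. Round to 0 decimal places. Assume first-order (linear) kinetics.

LD = Css × Vd = 11.7 × 167 = 1954 mg

1954 mg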